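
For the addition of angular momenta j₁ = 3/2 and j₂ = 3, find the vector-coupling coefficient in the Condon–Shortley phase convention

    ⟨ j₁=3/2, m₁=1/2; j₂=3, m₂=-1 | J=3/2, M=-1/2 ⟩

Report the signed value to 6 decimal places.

-0.585540

triangle: 3!×0!×3!/7! = 36/5040
(j±m)!: 2!×1!×2!×4!×1!×2! = 192
prefactor² = (2J+1)×Δ×N² = 192/35
  k=1: −1/(1!×2!×0!×1!×0!×2!) = -1/4
Σ = -1/4  ⇒  CG² = 192/35×(-1/4)² = 12/35
CG = −√(12/35) = -0.585540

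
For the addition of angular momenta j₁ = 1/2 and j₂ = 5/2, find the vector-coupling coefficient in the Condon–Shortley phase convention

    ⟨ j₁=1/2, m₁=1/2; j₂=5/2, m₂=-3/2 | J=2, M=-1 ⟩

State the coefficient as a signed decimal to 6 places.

+0.816497

√[5·1!0!4!/6! · 1!0!1!4!1!3!] = √(24)
  +(−1)^0/∏(0,1,0,1,0,3)! = 1/6  (running 1/6)
⟨..|..⟩ = √(24)·(1/6) = +0.816497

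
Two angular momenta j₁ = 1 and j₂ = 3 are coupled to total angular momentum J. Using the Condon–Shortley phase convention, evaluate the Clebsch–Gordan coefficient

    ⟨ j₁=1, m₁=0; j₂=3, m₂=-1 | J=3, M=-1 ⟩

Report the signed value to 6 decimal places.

√[7·1!1!5!/8! · 1!1!2!4!2!4!] = √(48)
  +(−1)^0/∏(0,1,1,2,0,3)! = 1/12  (running 1/12)
  +(−1)^1/∏(1,0,0,1,1,4)! = -1/24  (running 1/24)
⟨..|..⟩ = √(48)·(1/24) = +0.288675

+√(1/12) = +0.288675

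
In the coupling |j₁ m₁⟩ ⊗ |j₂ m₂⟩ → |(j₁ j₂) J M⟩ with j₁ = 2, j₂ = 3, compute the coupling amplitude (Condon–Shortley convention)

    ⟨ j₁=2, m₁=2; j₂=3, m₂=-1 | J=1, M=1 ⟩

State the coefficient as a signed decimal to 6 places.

+√(1/35) ≈ +0.169031

triangle: 4!×0!×2!/7! = 48/5040
(j±m)!: 4!×0!×2!×4!×2!×0! = 2304
prefactor² = (2J+1)×Δ×N² = 2304/35
  k=0: +1/(0!×4!×0!×2!×0!×0!) = 1/48
Σ = 1/48  ⇒  CG² = 2304/35×1/48² = 1/35
CG = +√(1/35) = +0.169031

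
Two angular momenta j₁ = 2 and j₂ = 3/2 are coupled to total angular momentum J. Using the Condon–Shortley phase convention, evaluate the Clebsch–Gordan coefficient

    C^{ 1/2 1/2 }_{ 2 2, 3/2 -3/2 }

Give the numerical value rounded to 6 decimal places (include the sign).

j₁+j₂−J=3  J+j₁−j₂=1  J−j₁+j₂=0  j₁+j₂+J+1=5
(j₁±m₁, j₂±m₂, J±M) = (4,0,0,3,1,0)
P² = 72/5
sum k=0..0:
  [0] +1/6 = 1/6
S = 1/6
C² = P²·S² = 2/5 ; C = +0.632456

+√(2/5) ≈ +0.632456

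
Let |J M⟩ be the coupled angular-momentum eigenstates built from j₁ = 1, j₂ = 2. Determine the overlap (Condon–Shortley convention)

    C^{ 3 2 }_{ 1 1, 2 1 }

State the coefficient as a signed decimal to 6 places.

j₁+j₂−J=0  J+j₁−j₂=2  J−j₁+j₂=4  j₁+j₂+J+1=7
(j₁±m₁, j₂±m₂, J±M) = (2,0,3,1,5,1)
P² = 96
sum k=0..0:
  [0] +1/12 = 1/12
S = 1/12
C² = P²·S² = 2/3 ; C = +0.816497

+0.816497  (= +√(2/3))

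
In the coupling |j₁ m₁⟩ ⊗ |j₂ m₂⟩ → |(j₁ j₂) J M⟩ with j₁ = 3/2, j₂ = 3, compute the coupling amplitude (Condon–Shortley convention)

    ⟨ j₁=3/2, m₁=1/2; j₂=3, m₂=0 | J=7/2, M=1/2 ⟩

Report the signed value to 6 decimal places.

+√(2/21) = +0.308607

√[8·1!2!5!/9! · 2!1!3!3!4!3!] = √(384/7)
  +(−1)^0/∏(0,1,1,3,1,2)! = 1/12  (running 1/12)
  +(−1)^1/∏(1,0,0,2,2,3)! = -1/24  (running 1/24)
⟨..|..⟩ = √(384/7)·(1/24) = +0.308607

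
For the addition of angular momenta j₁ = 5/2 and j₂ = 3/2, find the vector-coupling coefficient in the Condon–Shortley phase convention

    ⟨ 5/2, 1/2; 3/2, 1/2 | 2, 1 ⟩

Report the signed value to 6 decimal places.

√[5·2!3!1!/7! · 3!2!2!1!3!1!] = √(12/7)
  +(−1)^1/∏(1,1,1,1,2,0)! = -1/2  (running -1/2)
  +(−1)^2/∏(2,0,0,0,3,1)! = 1/12  (running -5/12)
⟨..|..⟩ = √(12/7)·(-5/12) = -0.545545

−√(25/84) = -0.545545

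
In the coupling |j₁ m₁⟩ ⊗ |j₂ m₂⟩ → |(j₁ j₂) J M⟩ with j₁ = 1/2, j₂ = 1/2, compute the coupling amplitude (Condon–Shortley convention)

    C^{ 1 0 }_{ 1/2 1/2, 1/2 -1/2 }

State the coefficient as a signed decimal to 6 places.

+√(1/2) = +0.707107

triangle: 0!·1!·1!/3! = 1/6
(j±m)!: 1!·0!·0!·1!·1!·1! = 1
prefactor² = (2J+1)·Δ·N² = 1/2
  k=0: +1/(0!·0!·0!·0!·1!·1!) = 1
Σ = 1  ⇒  CG² = 1/2·1² = 1/2
CG = +√(1/2) = +0.707107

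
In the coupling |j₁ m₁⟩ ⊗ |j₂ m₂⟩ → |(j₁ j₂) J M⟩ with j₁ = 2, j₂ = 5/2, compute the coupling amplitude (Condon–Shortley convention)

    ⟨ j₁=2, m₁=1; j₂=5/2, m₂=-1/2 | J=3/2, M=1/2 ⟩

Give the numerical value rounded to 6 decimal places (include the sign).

-0.487950

triangle: 3!×1!×2!/7! = 12/5040
(j±m)!: 3!×1!×2!×3!×2!×1! = 144
prefactor² = (2J+1)×Δ×N² = 48/35
  k=0: +1/(0!×3!×1!×2!×0!×0!) = 1/12
  k=1: −1/(1!×2!×0!×1!×1!×1!) = -1/2
Σ = -5/12  ⇒  CG² = 48/35×(-5/12)² = 5/21
CG = −√(5/21) = -0.487950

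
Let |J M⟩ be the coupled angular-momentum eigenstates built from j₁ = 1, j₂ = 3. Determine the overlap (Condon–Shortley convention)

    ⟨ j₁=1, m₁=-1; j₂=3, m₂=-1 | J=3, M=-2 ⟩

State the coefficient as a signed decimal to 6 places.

-0.645497

j₁+j₂−J=1  J+j₁−j₂=1  J−j₁+j₂=5  j₁+j₂+J+1=8
(j₁±m₁, j₂±m₂, J±M) = (0,2,2,4,1,5)
P² = 240
sum k=1..1:
  [1] −1/24 = -1/24
S = -1/24
C² = P²·S² = 5/12 ; C = -0.645497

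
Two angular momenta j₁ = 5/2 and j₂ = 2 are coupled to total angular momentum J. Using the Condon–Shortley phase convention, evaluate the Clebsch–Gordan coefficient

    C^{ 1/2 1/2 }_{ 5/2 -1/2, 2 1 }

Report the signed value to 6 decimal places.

-0.365148  (= −√(2/15))

j₁+j₂−J=4  J+j₁−j₂=1  J−j₁+j₂=0  j₁+j₂+J+1=6
(j₁±m₁, j₂±m₂, J±M) = (2,3,3,1,1,0)
P² = 24/5
sum k=3..3:
  [3] −1/6 = -1/6
S = -1/6
C² = P²·S² = 2/15 ; C = -0.365148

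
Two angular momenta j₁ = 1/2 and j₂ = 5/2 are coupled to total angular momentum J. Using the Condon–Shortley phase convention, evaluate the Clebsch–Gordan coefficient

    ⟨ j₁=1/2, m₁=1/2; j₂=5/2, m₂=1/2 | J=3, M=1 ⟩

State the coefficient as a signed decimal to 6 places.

triangle: 0!*1!*5!/7! = 120/5040
(j±m)!: 1!*0!*3!*2!*4!*2! = 576
prefactor² = (2J+1)*Δ*N² = 96
  k=0: +1/(0!*0!*0!*3!*1!*2!) = 1/12
Σ = 1/12  ⇒  CG² = 96*1/12² = 2/3
CG = +√(2/3) = +0.816497

+0.816497  (= +√(2/3))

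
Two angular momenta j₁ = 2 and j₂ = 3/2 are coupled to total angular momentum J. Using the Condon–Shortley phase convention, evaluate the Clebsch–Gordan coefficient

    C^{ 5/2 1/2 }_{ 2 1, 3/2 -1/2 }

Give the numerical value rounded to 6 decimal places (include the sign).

triangle: 1!×3!×2!/7! = 12/5040
(j±m)!: 3!×1!×1!×2!×3!×2! = 144
prefactor² = (2J+1)×Δ×N² = 72/35
  k=0: +1/(0!×1!×1!×1!×2!×1!) = 1/2
  k=1: −1/(1!×0!×0!×0!×3!×2!) = -1/12
Σ = 5/12  ⇒  CG² = 72/35×5/12² = 5/14
CG = +√(5/14) = +0.597614

+0.597614  (= +√(5/14))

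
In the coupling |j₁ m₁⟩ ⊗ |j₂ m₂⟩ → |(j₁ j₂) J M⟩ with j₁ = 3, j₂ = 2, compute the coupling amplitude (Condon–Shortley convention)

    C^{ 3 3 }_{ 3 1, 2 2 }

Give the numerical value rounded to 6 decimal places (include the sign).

√[7·2!4!2!/9! · 4!2!4!0!6!0!] = √(1536)
  +(−1)^2/∏(2,0,0,2,4,0)! = 1/96  (running 1/96)
⟨..|..⟩ = √(1536)·(1/96) = +0.408248

+0.408248  (= +√(1/6))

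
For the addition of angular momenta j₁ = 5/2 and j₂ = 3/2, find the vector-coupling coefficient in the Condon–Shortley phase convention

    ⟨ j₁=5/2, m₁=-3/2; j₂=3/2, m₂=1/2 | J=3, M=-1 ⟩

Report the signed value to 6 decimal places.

-0.639010

√[7·1!4!2!/8! · 1!4!2!1!2!4!] = √(96/5)
  +(−1)^0/∏(0,1,4,2,0,0)! = 1/48  (running 1/48)
  +(−1)^1/∏(1,0,3,1,1,1)! = -1/6  (running -7/48)
⟨..|..⟩ = √(96/5)·(-7/48) = -0.639010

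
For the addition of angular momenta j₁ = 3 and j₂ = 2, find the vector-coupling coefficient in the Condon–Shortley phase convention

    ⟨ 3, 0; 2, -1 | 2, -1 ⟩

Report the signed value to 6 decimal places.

−√(2/7) ≈ -0.534522

triangle: 3!*3!*1!/8! = 36/40320
(j±m)!: 3!*3!*1!*3!*1!*3! = 1296
prefactor² = (2J+1)*Δ*N² = 81/14
  k=0: +1/(0!*3!*3!*1!*0!*0!) = 1/36
  k=1: −1/(1!*2!*2!*0!*1!*1!) = -1/4
Σ = -2/9  ⇒  CG² = 81/14*(-2/9)² = 2/7
CG = −√(2/7) = -0.534522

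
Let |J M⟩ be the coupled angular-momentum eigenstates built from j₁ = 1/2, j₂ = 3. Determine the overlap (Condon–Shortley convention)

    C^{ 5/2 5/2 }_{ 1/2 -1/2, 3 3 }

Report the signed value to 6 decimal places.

√[6·1!0!5!/7! · 0!1!6!0!5!0!] = √(86400/7)
  +(−1)^1/∏(1,0,0,5,0,0)! = -1/120  (running -1/120)
⟨..|..⟩ = √(86400/7)·(-1/120) = -0.925820

-0.925820  (= −√(6/7))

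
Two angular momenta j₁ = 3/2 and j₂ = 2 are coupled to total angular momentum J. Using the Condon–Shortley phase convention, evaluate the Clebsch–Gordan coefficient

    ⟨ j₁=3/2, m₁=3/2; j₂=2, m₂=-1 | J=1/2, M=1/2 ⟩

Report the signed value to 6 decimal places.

+0.316228

triangle: 3!·0!·1!/5! = 6/120
(j±m)!: 3!·0!·1!·3!·1!·0! = 36
prefactor² = (2J+1)·Δ·N² = 18/5
  k=0: +1/(0!·3!·0!·1!·0!·0!) = 1/6
Σ = 1/6  ⇒  CG² = 18/5·1/6² = 1/10
CG = +√(1/10) = +0.316228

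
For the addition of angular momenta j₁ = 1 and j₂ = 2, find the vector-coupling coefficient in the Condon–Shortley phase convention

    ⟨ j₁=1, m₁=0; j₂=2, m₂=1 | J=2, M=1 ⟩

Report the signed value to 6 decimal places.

j₁+j₂−J=1  J+j₁−j₂=1  J−j₁+j₂=3  j₁+j₂+J+1=6
(j₁±m₁, j₂±m₂, J±M) = (1,1,3,1,3,1)
P² = 3/2
sum k=0..1:
  [0] +1/6 = 1/6
  [1] −1/2 = -1/2
S = -1/3
C² = P²·S² = 1/6 ; C = -0.408248

-0.408248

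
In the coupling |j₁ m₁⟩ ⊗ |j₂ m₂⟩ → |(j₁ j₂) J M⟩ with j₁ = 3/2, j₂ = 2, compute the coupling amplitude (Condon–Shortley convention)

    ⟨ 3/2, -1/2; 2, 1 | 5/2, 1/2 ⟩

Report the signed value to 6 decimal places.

j₁+j₂−J=1  J+j₁−j₂=2  J−j₁+j₂=3  j₁+j₂+J+1=7
(j₁±m₁, j₂±m₂, J±M) = (1,2,3,1,3,2)
P² = 72/35
sum k=0..1:
  [0] +1/12 = 1/12
  [1] −1/2 = -1/2
S = -5/12
C² = P²·S² = 5/14 ; C = -0.597614

-0.597614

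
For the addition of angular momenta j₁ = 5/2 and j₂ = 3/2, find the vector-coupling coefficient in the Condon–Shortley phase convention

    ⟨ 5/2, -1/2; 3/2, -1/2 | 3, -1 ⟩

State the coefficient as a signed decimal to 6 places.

√[7·1!4!2!/8! · 2!3!1!2!2!4!] = √(48/5)
  +(−1)^0/∏(0,1,3,1,1,1)! = 1/6  (running 1/6)
  +(−1)^1/∏(1,0,2,0,2,2)! = -1/8  (running 1/24)
⟨..|..⟩ = √(48/5)·(1/24) = +0.129099

+0.129099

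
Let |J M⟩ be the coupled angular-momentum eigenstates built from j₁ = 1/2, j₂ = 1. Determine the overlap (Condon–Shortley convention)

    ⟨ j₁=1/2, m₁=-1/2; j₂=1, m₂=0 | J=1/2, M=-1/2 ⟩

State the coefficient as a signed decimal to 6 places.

j₁+j₂−J=1  J+j₁−j₂=0  J−j₁+j₂=1  j₁+j₂+J+1=3
(j₁±m₁, j₂±m₂, J±M) = (0,1,1,1,0,1)
P² = 1/3
sum k=1..1:
  [1] −1/1 = -1
S = -1
C² = P²·S² = 1/3 ; C = -0.577350

−√(1/3) = -0.577350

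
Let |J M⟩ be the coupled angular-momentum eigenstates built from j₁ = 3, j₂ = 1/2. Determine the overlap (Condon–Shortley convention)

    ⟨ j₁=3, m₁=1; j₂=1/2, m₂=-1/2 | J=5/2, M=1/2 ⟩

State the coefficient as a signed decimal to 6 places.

+0.755929

√[6·1!5!0!/7! · 4!2!0!1!3!2!] = √(576/7)
  +(−1)^0/∏(0,1,2,0,3,0)! = 1/12  (running 1/12)
⟨..|..⟩ = √(576/7)·(1/12) = +0.755929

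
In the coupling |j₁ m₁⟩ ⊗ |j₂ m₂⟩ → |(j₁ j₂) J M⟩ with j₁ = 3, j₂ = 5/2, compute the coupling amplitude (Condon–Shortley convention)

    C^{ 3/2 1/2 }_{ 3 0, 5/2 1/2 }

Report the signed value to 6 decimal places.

√[4·4!2!1!/8! · 3!3!3!2!2!1!] = √(144/35)
  +(−1)^2/∏(2,2,1,1,1,0)! = 1/4  (running 1/4)
  +(−1)^3/∏(3,1,0,0,2,1)! = -1/12  (running 1/6)
⟨..|..⟩ = √(144/35)·(1/6) = +0.338062

+√(4/35) ≈ +0.338062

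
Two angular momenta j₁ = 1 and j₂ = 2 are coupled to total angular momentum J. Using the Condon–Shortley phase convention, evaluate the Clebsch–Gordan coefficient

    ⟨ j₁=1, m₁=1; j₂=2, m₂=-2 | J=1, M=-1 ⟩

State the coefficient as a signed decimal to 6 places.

+0.774597

√[3·2!0!2!/5! · 2!0!0!4!0!2!] = √(48/5)
  +(−1)^0/∏(0,2,0,0,0,2)! = 1/4  (running 1/4)
⟨..|..⟩ = √(48/5)·(1/4) = +0.774597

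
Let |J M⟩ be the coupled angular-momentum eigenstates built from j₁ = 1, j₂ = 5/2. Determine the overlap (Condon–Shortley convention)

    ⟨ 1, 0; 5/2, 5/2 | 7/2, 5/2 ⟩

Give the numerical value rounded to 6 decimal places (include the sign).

√[8·0!2!5!/8! · 1!1!5!0!6!1!] = √(28800/7)
  +(−1)^0/∏(0,0,1,5,1,0)! = 1/120  (running 1/120)
⟨..|..⟩ = √(28800/7)·(1/120) = +0.534522

+0.534522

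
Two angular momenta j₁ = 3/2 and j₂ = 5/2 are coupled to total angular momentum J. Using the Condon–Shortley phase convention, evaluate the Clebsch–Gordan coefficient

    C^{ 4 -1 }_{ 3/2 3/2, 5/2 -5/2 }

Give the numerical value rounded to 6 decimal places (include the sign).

triangle: 0!*3!*5!/9! = 720/362880
(j±m)!: 3!*0!*0!*5!*3!*5! = 518400
prefactor² = (2J+1)*Δ*N² = 64800/7
  k=0: +1/(0!*0!*0!*0!*3!*5!) = 1/720
Σ = 1/720  ⇒  CG² = 64800/7*1/720² = 1/56
CG = +√(1/56) = +0.133631

+0.133631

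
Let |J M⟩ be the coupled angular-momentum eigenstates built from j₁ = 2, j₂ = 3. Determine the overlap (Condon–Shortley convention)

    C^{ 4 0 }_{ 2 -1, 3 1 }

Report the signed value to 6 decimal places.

j₁+j₂−J=1  J+j₁−j₂=3  J−j₁+j₂=5  j₁+j₂+J+1=10
(j₁±m₁, j₂±m₂, J±M) = (1,3,4,2,4,4)
P² = 10368/35
sum k=0..1:
  [0] +1/144 = 1/144
  [1] −1/24 = -1/24
S = -5/144
C² = P²·S² = 5/14 ; C = -0.597614

-0.597614  (= −√(5/14))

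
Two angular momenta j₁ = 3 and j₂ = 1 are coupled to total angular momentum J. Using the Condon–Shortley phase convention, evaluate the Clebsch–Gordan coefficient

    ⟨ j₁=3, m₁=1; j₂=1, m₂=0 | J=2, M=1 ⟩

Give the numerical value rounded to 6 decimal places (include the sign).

−√(8/21) = -0.617213

j₁+j₂−J=2  J+j₁−j₂=4  J−j₁+j₂=0  j₁+j₂+J+1=7
(j₁±m₁, j₂±m₂, J±M) = (4,2,1,1,3,1)
P² = 96/7
sum k=1..1:
  [1] −1/6 = -1/6
S = -1/6
C² = P²·S² = 8/21 ; C = -0.617213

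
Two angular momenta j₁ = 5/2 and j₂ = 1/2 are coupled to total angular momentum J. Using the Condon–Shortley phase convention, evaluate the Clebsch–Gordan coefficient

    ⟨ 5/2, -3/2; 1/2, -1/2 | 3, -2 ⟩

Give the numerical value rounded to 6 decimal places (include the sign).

triangle: 0!×5!×1!/7! = 120/5040
(j±m)!: 1!×4!×0!×1!×1!×5! = 2880
prefactor² = (2J+1)×Δ×N² = 480
  k=0: +1/(0!×0!×4!×0!×1!×1!) = 1/24
Σ = 1/24  ⇒  CG² = 480×1/24² = 5/6
CG = +√(5/6) = +0.912871

+0.912871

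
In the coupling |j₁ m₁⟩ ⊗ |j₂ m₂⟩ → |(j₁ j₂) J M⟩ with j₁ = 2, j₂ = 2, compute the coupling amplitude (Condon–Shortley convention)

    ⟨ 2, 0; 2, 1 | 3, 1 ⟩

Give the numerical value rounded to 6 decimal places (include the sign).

√[7·1!3!3!/8! · 2!2!3!1!4!2!] = √(36/5)
  +(−1)^0/∏(0,1,2,3,1,0)! = 1/12  (running 1/12)
  +(−1)^1/∏(1,0,1,2,2,1)! = -1/4  (running -1/6)
⟨..|..⟩ = √(36/5)·(-1/6) = -0.447214

-0.447214  (= −√(1/5))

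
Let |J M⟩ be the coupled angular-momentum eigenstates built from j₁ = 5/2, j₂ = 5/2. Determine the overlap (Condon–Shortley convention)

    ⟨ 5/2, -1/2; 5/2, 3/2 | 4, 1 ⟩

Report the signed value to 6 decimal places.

-0.597614  (= −√(5/14))

√[9·1!4!4!/10! · 2!3!4!1!5!3!] = √(10368/35)
  +(−1)^0/∏(0,1,3,4,1,0)! = 1/144  (running 1/144)
  +(−1)^1/∏(1,0,2,3,2,1)! = -1/24  (running -5/144)
⟨..|..⟩ = √(10368/35)·(-5/144) = -0.597614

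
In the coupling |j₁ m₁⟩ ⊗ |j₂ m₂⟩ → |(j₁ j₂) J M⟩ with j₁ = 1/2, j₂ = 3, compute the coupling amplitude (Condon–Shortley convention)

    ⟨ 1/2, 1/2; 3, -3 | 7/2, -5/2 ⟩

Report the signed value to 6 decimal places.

√[8·0!1!6!/8! · 1!0!0!6!1!6!] = √(518400/7)
  +(−1)^0/∏(0,0,0,0,1,6)! = 1/720  (running 1/720)
⟨..|..⟩ = √(518400/7)·(1/720) = +0.377964

+√(1/7) ≈ +0.377964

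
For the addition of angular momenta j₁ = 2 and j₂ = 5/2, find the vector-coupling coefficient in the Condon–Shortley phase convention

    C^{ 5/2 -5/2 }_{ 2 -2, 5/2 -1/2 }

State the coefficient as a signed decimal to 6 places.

triangle: 2!*2!*3!/8! = 24/40320
(j±m)!: 0!*4!*2!*3!*0!*5! = 34560
prefactor² = (2J+1)*Δ*N² = 864/7
  k=2: +1/(2!*0!*2!*0!*0!*3!) = 1/24
Σ = 1/24  ⇒  CG² = 864/7*1/24² = 3/14
CG = +√(3/14) = +0.462910

+0.462910  (= +√(3/14))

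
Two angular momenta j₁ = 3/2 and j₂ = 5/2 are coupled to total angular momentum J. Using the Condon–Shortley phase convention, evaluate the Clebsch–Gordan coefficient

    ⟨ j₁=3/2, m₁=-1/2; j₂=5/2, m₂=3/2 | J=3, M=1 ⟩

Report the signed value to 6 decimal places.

-0.639010

j₁+j₂−J=1  J+j₁−j₂=2  J−j₁+j₂=4  j₁+j₂+J+1=8
(j₁±m₁, j₂±m₂, J±M) = (1,2,4,1,4,2)
P² = 96/5
sum k=0..1:
  [0] +1/48 = 1/48
  [1] −1/6 = -1/6
S = -7/48
C² = P²·S² = 49/120 ; C = -0.639010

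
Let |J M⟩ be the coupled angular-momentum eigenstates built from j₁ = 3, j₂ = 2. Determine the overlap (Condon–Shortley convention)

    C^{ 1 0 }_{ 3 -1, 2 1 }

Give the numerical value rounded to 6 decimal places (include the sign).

j₁+j₂−J=4  J+j₁−j₂=2  J−j₁+j₂=0  j₁+j₂+J+1=7
(j₁±m₁, j₂±m₂, J±M) = (2,4,3,1,1,1)
P² = 288/35
sum k=3..3:
  [3] −1/6 = -1/6
S = -1/6
C² = P²·S² = 8/35 ; C = -0.478091

−√(8/35) = -0.478091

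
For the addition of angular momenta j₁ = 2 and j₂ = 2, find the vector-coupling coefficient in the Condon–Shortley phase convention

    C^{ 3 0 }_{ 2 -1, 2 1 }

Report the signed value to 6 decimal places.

-0.632456

j₁+j₂−J=1  J+j₁−j₂=3  J−j₁+j₂=3  j₁+j₂+J+1=8
(j₁±m₁, j₂±m₂, J±M) = (1,3,3,1,3,3)
P² = 81/10
sum k=0..1:
  [0] +1/36 = 1/36
  [1] −1/4 = -1/4
S = -2/9
C² = P²·S² = 2/5 ; C = -0.632456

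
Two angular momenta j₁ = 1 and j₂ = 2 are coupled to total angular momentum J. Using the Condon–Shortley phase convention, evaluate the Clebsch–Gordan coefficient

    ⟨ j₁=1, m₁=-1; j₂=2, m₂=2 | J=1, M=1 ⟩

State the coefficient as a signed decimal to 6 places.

triangle: 2!·0!·2!/5! = 4/120
(j±m)!: 0!·2!·4!·0!·2!·0! = 96
prefactor² = (2J+1)·Δ·N² = 48/5
  k=2: +1/(2!·0!·0!·2!·0!·0!) = 1/4
Σ = 1/4  ⇒  CG² = 48/5·1/4² = 3/5
CG = +√(3/5) = +0.774597

+√(3/5) = +0.774597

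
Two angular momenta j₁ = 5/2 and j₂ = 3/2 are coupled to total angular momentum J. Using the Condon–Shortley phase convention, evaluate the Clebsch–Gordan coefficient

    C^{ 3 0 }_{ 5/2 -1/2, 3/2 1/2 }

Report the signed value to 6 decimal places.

triangle: 1!·4!·2!/8! = 48/40320
(j±m)!: 2!·3!·2!·1!·3!·3! = 864
prefactor² = (2J+1)·Δ·N² = 36/5
  k=0: +1/(0!·1!·3!·2!·1!·0!) = 1/12
  k=1: −1/(1!·0!·2!·1!·2!·1!) = -1/4
Σ = -1/6  ⇒  CG² = 36/5·(-1/6)² = 1/5
CG = −√(1/5) = -0.447214

−√(1/5) = -0.447214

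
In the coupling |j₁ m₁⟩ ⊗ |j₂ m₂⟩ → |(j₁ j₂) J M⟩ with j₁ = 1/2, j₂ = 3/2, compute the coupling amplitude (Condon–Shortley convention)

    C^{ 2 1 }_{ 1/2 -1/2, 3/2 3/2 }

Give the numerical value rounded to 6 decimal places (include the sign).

triangle: 0!*1!*3!/5! = 6/120
(j±m)!: 0!*1!*3!*0!*3!*1! = 36
prefactor² = (2J+1)*Δ*N² = 9
  k=0: +1/(0!*0!*1!*3!*0!*0!) = 1/6
Σ = 1/6  ⇒  CG² = 9*1/6² = 1/4
CG = +√(1/4) = +0.500000

+√(1/4) ≈ +0.500000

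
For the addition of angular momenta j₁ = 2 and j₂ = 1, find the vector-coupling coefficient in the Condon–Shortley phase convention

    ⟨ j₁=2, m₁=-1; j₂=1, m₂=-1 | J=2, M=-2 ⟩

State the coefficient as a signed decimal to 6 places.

√[5·1!3!1!/6! · 1!3!0!2!0!4!] = √(12)
  +(−1)^0/∏(0,1,3,0,0,1)! = 1/6  (running 1/6)
⟨..|..⟩ = √(12)·(1/6) = +0.577350

+√(1/3) = +0.577350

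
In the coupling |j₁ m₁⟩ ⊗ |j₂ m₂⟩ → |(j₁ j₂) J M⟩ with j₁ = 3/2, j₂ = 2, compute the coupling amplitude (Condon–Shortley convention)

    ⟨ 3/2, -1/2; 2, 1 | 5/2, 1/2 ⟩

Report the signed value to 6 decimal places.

-0.597614  (= −√(5/14))

triangle: 1!×2!×3!/7! = 12/5040
(j±m)!: 1!×2!×3!×1!×3!×2! = 144
prefactor² = (2J+1)×Δ×N² = 72/35
  k=0: +1/(0!×1!×2!×3!×0!×0!) = 1/12
  k=1: −1/(1!×0!×1!×2!×1!×1!) = -1/2
Σ = -5/12  ⇒  CG² = 72/35×(-5/12)² = 5/14
CG = −√(5/14) = -0.597614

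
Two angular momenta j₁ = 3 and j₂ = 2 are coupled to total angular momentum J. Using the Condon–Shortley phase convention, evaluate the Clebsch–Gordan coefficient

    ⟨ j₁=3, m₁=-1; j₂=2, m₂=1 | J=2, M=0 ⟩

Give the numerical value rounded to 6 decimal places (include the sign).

+0.377964

j₁+j₂−J=3  J+j₁−j₂=3  J−j₁+j₂=1  j₁+j₂+J+1=8
(j₁±m₁, j₂±m₂, J±M) = (2,4,3,1,2,2)
P² = 36/7
sum k=2..3:
  [2] +1/4 = 1/4
  [3] −1/12 = -1/12
S = 1/6
C² = P²·S² = 1/7 ; C = +0.377964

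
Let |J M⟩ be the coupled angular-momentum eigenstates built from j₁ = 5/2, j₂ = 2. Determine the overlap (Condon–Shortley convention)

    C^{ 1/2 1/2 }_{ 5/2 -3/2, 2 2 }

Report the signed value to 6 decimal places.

j₁+j₂−J=4  J+j₁−j₂=1  J−j₁+j₂=0  j₁+j₂+J+1=6
(j₁±m₁, j₂±m₂, J±M) = (1,4,4,0,1,0)
P² = 192/5
sum k=4..4:
  [4] +1/24 = 1/24
S = 1/24
C² = P²·S² = 1/15 ; C = +0.258199

+0.258199  (= +√(1/15))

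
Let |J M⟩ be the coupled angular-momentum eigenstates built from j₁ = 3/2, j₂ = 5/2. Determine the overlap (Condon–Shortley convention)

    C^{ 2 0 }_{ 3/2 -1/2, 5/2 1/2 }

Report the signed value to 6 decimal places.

-0.267261

√[5·2!1!3!/7! · 1!2!3!2!2!2!] = √(8/7)
  +(−1)^1/∏(1,1,1,2,0,1)! = -1/2  (running -1/2)
  +(−1)^2/∏(2,0,0,1,1,2)! = 1/4  (running -1/4)
⟨..|..⟩ = √(8/7)·(-1/4) = -0.267261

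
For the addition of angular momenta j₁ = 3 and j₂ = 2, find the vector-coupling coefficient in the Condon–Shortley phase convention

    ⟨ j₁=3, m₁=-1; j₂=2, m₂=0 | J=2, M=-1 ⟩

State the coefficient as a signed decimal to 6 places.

√[5·3!3!1!/8! · 2!4!2!2!1!3!] = √(36/7)
  +(−1)^1/∏(1,2,3,1,0,0)! = -1/12  (running -1/12)
  +(−1)^2/∏(2,1,2,0,1,1)! = 1/4  (running 1/6)
⟨..|..⟩ = √(36/7)·(1/6) = +0.377964

+0.377964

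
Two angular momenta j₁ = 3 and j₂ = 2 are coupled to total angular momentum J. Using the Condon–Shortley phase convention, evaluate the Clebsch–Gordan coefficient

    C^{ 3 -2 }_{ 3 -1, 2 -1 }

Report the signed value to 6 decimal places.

j₁+j₂−J=2  J+j₁−j₂=4  J−j₁+j₂=2  j₁+j₂+J+1=9
(j₁±m₁, j₂±m₂, J±M) = (2,4,1,3,1,5)
P² = 64
sum k=0..1:
  [0] +1/48 = 1/48
  [1] −1/12 = -1/12
S = -1/16
C² = P²·S² = 1/4 ; C = -0.500000

−√(1/4) ≈ -0.500000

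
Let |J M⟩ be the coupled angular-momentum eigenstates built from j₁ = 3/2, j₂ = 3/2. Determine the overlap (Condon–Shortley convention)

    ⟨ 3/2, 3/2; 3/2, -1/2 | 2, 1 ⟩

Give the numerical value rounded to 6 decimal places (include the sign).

+√(1/2) = +0.707107

j₁+j₂−J=1  J+j₁−j₂=2  J−j₁+j₂=2  j₁+j₂+J+1=6
(j₁±m₁, j₂±m₂, J±M) = (3,0,1,2,3,1)
P² = 2
sum k=0..0:
  [0] +1/2 = 1/2
S = 1/2
C² = P²·S² = 1/2 ; C = +0.707107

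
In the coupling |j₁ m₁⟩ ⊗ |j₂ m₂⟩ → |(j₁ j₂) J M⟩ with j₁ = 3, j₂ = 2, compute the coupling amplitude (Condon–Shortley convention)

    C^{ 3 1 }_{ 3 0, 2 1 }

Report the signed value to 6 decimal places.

-0.182574

√[7·2!4!2!/9! · 3!3!3!1!4!2!] = √(96/5)
  +(−1)^1/∏(1,1,2,2,2,0)! = -1/8  (running -1/8)
  +(−1)^2/∏(2,0,1,1,3,1)! = 1/12  (running -1/24)
⟨..|..⟩ = √(96/5)·(-1/24) = -0.182574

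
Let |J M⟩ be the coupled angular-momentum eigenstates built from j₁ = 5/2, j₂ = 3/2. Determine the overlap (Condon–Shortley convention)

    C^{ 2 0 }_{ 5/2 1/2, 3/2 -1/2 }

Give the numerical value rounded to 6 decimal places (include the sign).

−√(1/14) = -0.267261

j₁+j₂−J=2  J+j₁−j₂=3  J−j₁+j₂=1  j₁+j₂+J+1=7
(j₁±m₁, j₂±m₂, J±M) = (3,2,1,2,2,2)
P² = 8/7
sum k=0..1:
  [0] +1/4 = 1/4
  [1] −1/2 = -1/2
S = -1/4
C² = P²·S² = 1/14 ; C = -0.267261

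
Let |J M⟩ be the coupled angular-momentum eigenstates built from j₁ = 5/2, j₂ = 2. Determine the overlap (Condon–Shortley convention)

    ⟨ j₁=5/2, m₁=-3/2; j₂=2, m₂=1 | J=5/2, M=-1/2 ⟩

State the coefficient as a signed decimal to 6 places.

+0.414039

triangle: 2!*3!*2!/8! = 24/40320
(j±m)!: 1!*4!*3!*1!*2!*3! = 1728
prefactor² = (2J+1)*Δ*N² = 216/35
  k=1: −1/(1!*1!*3!*2!*0!*0!) = -1/12
  k=2: +1/(2!*0!*2!*1!*1!*1!) = 1/4
Σ = 1/6  ⇒  CG² = 216/35*1/6² = 6/35
CG = +√(6/35) = +0.414039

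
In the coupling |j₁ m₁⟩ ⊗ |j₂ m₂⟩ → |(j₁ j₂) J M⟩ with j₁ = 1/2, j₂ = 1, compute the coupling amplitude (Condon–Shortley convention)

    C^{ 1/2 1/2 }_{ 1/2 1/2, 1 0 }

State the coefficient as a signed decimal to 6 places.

+√(1/3) ≈ +0.577350

j₁+j₂−J=1  J+j₁−j₂=0  J−j₁+j₂=1  j₁+j₂+J+1=3
(j₁±m₁, j₂±m₂, J±M) = (1,0,1,1,1,0)
P² = 1/3
sum k=0..0:
  [0] +1/1 = 1
S = 1
C² = P²·S² = 1/3 ; C = +0.577350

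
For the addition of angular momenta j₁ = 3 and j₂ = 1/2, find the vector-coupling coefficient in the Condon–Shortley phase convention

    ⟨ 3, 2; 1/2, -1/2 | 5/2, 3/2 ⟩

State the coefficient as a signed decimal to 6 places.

triangle: 1!·5!·0!/7! = 120/5040
(j±m)!: 5!·1!·0!·1!·4!·1! = 2880
prefactor² = (2J+1)·Δ·N² = 2880/7
  k=0: +1/(0!·1!·1!·0!·4!·0!) = 1/24
Σ = 1/24  ⇒  CG² = 2880/7·1/24² = 5/7
CG = +√(5/7) = +0.845154

+0.845154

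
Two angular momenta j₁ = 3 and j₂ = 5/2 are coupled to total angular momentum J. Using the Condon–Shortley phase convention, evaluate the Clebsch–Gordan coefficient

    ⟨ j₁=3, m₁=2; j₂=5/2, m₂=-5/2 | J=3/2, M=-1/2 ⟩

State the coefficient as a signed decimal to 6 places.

triangle: 4!*2!*1!/8! = 48/40320
(j±m)!: 5!*1!*0!*5!*1!*2! = 28800
prefactor² = (2J+1)*Δ*N² = 960/7
  k=0: +1/(0!*4!*1!*0!*1!*1!) = 1/24
Σ = 1/24  ⇒  CG² = 960/7*1/24² = 5/21
CG = +√(5/21) = +0.487950

+0.487950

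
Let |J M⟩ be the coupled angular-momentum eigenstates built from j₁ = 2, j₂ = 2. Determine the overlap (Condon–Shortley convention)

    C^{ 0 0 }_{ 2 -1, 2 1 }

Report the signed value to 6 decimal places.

-0.447214

triangle: 4!·0!·0!/5! = 24/120
(j±m)!: 1!·3!·3!·1!·0!·0! = 36
prefactor² = (2J+1)·Δ·N² = 36/5
  k=3: −1/(3!·1!·0!·0!·0!·0!) = -1/6
Σ = -1/6  ⇒  CG² = 36/5·(-1/6)² = 1/5
CG = −√(1/5) = -0.447214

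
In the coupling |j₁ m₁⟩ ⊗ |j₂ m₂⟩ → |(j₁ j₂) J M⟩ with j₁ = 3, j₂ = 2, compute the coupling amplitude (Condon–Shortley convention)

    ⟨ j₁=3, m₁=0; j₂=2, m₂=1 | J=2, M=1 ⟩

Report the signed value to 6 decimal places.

j₁+j₂−J=3  J+j₁−j₂=3  J−j₁+j₂=1  j₁+j₂+J+1=8
(j₁±m₁, j₂±m₂, J±M) = (3,3,3,1,3,1)
P² = 81/14
sum k=2..3:
  [2] +1/4 = 1/4
  [3] −1/36 = -1/36
S = 2/9
C² = P²·S² = 2/7 ; C = +0.534522

+√(2/7) = +0.534522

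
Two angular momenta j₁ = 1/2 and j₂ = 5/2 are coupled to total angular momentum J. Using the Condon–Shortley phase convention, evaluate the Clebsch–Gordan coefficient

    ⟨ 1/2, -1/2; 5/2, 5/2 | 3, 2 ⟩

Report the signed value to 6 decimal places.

+√(1/6) ≈ +0.408248

j₁+j₂−J=0  J+j₁−j₂=1  J−j₁+j₂=5  j₁+j₂+J+1=7
(j₁±m₁, j₂±m₂, J±M) = (0,1,5,0,5,1)
P² = 2400
sum k=0..0:
  [0] +1/120 = 1/120
S = 1/120
C² = P²·S² = 1/6 ; C = +0.408248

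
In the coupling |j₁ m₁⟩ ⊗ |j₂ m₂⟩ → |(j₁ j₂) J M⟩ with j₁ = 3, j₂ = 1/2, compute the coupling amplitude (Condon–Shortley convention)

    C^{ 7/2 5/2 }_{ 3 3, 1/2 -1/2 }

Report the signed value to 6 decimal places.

j₁+j₂−J=0  J+j₁−j₂=6  J−j₁+j₂=1  j₁+j₂+J+1=8
(j₁±m₁, j₂±m₂, J±M) = (6,0,0,1,6,1)
P² = 518400/7
sum k=0..0:
  [0] +1/720 = 1/720
S = 1/720
C² = P²·S² = 1/7 ; C = +0.377964

+0.377964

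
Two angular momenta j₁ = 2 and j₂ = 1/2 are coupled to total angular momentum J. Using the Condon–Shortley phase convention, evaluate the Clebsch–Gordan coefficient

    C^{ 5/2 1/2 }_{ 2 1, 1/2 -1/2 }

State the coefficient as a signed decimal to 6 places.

triangle: 0!*4!*1!/6! = 24/720
(j±m)!: 3!*1!*0!*1!*3!*2! = 72
prefactor² = (2J+1)*Δ*N² = 72/5
  k=0: +1/(0!*0!*1!*0!*3!*1!) = 1/6
Σ = 1/6  ⇒  CG² = 72/5*1/6² = 2/5
CG = +√(2/5) = +0.632456

+0.632456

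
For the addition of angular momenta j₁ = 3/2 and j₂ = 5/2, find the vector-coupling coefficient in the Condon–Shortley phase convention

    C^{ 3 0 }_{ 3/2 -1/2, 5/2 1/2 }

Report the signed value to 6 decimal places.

√[7·1!2!4!/8! · 1!2!3!2!3!3!] = √(36/5)
  +(−1)^0/∏(0,1,2,3,0,1)! = 1/12  (running 1/12)
  +(−1)^1/∏(1,0,1,2,1,2)! = -1/4  (running -1/6)
⟨..|..⟩ = √(36/5)·(-1/6) = -0.447214

−√(1/5) = -0.447214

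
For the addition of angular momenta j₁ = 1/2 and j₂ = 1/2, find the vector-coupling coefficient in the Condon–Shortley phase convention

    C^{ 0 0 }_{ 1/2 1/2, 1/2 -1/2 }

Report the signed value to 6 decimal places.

√[1·1!0!0!/2! · 1!0!0!1!0!0!] = √(1/2)
  +(−1)^0/∏(0,1,0,0,0,0)! = 1  (running 1)
⟨..|..⟩ = √(1/2)·(1) = +0.707107

+√(1/2) ≈ +0.707107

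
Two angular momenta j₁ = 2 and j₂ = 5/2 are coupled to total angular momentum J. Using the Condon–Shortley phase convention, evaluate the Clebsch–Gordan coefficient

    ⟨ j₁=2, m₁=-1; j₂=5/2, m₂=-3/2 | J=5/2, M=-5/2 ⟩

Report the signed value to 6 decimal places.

j₁+j₂−J=2  J+j₁−j₂=2  J−j₁+j₂=3  j₁+j₂+J+1=8
(j₁±m₁, j₂±m₂, J±M) = (1,3,1,4,0,5)
P² = 432/7
sum k=1..1:
  [1] −1/12 = -1/12
S = -1/12
C² = P²·S² = 3/7 ; C = -0.654654

−√(3/7) ≈ -0.654654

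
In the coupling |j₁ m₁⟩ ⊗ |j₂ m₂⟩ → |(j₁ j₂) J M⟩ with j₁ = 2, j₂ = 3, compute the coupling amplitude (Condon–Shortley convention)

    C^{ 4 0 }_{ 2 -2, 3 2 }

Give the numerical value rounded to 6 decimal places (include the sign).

-0.377964  (= −√(1/7))

√[9·1!3!5!/10! · 0!4!5!1!4!4!] = √(20736/7)
  +(−1)^1/∏(1,0,3,4,0,1)! = -1/144  (running -1/144)
⟨..|..⟩ = √(20736/7)·(-1/144) = -0.377964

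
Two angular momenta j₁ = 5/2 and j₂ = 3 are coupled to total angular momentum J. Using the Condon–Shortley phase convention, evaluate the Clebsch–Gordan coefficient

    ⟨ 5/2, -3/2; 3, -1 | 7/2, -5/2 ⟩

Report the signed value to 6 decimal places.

√[8·2!3!4!/10! · 1!4!2!4!1!6!] = √(18432/35)
  +(−1)^1/∏(1,1,3,1,0,3)! = -1/36  (running -1/36)
  +(−1)^2/∏(2,0,2,0,1,4)! = 1/96  (running -5/288)
⟨..|..⟩ = √(18432/35)·(-5/288) = -0.398410

−√(10/63) ≈ -0.398410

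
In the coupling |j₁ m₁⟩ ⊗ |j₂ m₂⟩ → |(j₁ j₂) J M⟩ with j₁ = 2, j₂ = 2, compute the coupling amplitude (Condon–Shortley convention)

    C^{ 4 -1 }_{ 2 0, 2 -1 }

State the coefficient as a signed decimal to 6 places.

√[9·0!4!4!/9! · 2!2!1!3!3!5!] = √(1728/7)
  +(−1)^0/∏(0,0,2,1,2,3)! = 1/24  (running 1/24)
⟨..|..⟩ = √(1728/7)·(1/24) = +0.654654

+0.654654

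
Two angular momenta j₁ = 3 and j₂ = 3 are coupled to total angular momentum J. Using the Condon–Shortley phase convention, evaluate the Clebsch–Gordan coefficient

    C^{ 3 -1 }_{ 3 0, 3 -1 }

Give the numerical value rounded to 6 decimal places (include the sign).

−√(1/6) ≈ -0.408248

triangle: 3!×3!×3!/10! = 216/3628800
(j±m)!: 3!×3!×2!×4!×2!×4! = 82944
prefactor² = (2J+1)×Δ×N² = 864/25
  k=0: +1/(0!×3!×3!×2!×0!×1!) = 1/72
  k=1: −1/(1!×2!×2!×1!×1!×2!) = -1/8
  k=2: +1/(2!×1!×1!×0!×2!×3!) = 1/24
Σ = -5/72  ⇒  CG² = 864/25×(-5/72)² = 1/6
CG = −√(1/6) = -0.408248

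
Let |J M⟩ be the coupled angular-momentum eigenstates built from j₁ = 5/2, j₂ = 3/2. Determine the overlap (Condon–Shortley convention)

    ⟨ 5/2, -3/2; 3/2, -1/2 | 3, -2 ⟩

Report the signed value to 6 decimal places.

√[7·1!4!2!/8! · 1!4!1!2!1!5!] = √(48)
  +(−1)^0/∏(0,1,4,1,0,1)! = 1/24  (running 1/24)
  +(−1)^1/∏(1,0,3,0,1,2)! = -1/12  (running -1/24)
⟨..|..⟩ = √(48)·(-1/24) = -0.288675

−√(1/12) ≈ -0.288675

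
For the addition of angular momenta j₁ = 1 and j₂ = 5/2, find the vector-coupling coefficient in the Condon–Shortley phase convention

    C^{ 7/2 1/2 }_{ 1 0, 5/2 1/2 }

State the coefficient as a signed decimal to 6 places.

+√(4/7) = +0.755929

j₁+j₂−J=0  J+j₁−j₂=2  J−j₁+j₂=5  j₁+j₂+J+1=8
(j₁±m₁, j₂±m₂, J±M) = (1,1,3,2,4,3)
P² = 576/7
sum k=0..0:
  [0] +1/12 = 1/12
S = 1/12
C² = P²·S² = 4/7 ; C = +0.755929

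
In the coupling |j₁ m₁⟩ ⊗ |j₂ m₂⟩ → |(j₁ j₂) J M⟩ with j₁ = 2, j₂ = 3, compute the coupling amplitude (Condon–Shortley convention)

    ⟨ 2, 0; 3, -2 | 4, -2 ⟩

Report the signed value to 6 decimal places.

triangle: 1!·3!·5!/10! = 720/3628800
(j±m)!: 2!·2!·1!·5!·2!·6! = 691200
prefactor² = (2J+1)·Δ·N² = 8640/7
  k=0: +1/(0!·1!·2!·1!·1!·4!) = 1/48
  k=1: −1/(1!·0!·1!·0!·2!·5!) = -1/240
Σ = 1/60  ⇒  CG² = 8640/7·1/60² = 12/35
CG = +√(12/35) = +0.585540

+0.585540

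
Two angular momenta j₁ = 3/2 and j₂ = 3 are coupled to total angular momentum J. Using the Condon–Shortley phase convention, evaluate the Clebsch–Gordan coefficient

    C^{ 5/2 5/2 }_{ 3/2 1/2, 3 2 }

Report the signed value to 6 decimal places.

j₁+j₂−J=2  J+j₁−j₂=1  J−j₁+j₂=4  j₁+j₂+J+1=8
(j₁±m₁, j₂±m₂, J±M) = (2,1,5,1,5,0)
P² = 1440/7
sum k=1..1:
  [1] −1/24 = -1/24
S = -1/24
C² = P²·S² = 5/14 ; C = -0.597614

-0.597614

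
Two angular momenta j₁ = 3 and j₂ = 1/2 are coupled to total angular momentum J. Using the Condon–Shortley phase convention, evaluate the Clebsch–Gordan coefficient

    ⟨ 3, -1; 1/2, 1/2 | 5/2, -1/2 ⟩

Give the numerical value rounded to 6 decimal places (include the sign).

-0.755929  (= −√(4/7))

triangle: 1!*5!*0!/7! = 120/5040
(j±m)!: 2!*4!*1!*0!*2!*3! = 576
prefactor² = (2J+1)*Δ*N² = 576/7
  k=1: −1/(1!*0!*3!*0!*2!*0!) = -1/12
Σ = -1/12  ⇒  CG² = 576/7*(-1/12)² = 4/7
CG = −√(4/7) = -0.755929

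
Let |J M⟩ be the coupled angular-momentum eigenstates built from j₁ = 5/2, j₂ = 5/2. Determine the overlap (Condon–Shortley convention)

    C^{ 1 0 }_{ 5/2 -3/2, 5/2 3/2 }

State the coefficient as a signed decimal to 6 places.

-0.358569

triangle: 4!·1!·1!/7! = 24/5040
(j±m)!: 1!·4!·4!·1!·1!·1! = 576
prefactor² = (2J+1)·Δ·N² = 288/35
  k=3: −1/(3!·1!·1!·1!·0!·0!) = -1/6
  k=4: +1/(4!·0!·0!·0!·1!·1!) = 1/24
Σ = -1/8  ⇒  CG² = 288/35·(-1/8)² = 9/70
CG = −√(9/70) = -0.358569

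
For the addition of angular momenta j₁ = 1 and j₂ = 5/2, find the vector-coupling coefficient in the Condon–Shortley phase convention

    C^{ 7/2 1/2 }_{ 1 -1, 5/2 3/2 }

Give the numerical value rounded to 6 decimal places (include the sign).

triangle: 0!*2!*5!/8! = 240/40320
(j±m)!: 0!*2!*4!*1!*4!*3! = 6912
prefactor² = (2J+1)*Δ*N² = 2304/7
  k=0: +1/(0!*0!*2!*4!*0!*1!) = 1/48
Σ = 1/48  ⇒  CG² = 2304/7*1/48² = 1/7
CG = +√(1/7) = +0.377964

+0.377964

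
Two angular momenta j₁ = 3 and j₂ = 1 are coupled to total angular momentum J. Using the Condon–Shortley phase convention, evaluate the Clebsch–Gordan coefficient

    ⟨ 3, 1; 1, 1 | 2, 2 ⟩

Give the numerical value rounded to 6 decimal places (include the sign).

triangle: 2!×4!×0!/7! = 48/5040
(j±m)!: 4!×2!×2!×0!×4!×0! = 2304
prefactor² = (2J+1)×Δ×N² = 768/7
  k=2: +1/(2!×0!×0!×0!×4!×0!) = 1/48
Σ = 1/48  ⇒  CG² = 768/7×1/48² = 1/21
CG = +√(1/21) = +0.218218

+0.218218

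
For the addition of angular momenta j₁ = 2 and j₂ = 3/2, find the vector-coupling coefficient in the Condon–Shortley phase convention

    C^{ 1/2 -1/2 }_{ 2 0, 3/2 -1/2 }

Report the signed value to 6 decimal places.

triangle: 3!·1!·0!/5! = 6/120
(j±m)!: 2!·2!·1!·2!·0!·1! = 8
prefactor² = (2J+1)·Δ·N² = 4/5
  k=1: −1/(1!·2!·1!·0!·0!·0!) = -1/2
Σ = -1/2  ⇒  CG² = 4/5·(-1/2)² = 1/5
CG = −√(1/5) = -0.447214

−√(1/5) ≈ -0.447214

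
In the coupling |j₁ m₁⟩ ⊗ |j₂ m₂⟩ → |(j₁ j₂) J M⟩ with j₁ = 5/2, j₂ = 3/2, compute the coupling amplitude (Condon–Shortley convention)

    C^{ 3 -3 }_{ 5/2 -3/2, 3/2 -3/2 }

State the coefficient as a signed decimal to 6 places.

+√(3/8) ≈ +0.612372

√[7·1!4!2!/8! · 1!4!0!3!0!6!] = √(864)
  +(−1)^0/∏(0,1,4,0,0,2)! = 1/48  (running 1/48)
⟨..|..⟩ = √(864)·(1/48) = +0.612372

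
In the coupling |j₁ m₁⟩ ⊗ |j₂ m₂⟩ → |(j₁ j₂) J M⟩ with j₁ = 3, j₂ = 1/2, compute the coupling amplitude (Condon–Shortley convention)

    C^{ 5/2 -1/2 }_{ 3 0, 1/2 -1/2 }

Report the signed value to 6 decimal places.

+√(3/7) ≈ +0.654654

j₁+j₂−J=1  J+j₁−j₂=5  J−j₁+j₂=0  j₁+j₂+J+1=7
(j₁±m₁, j₂±m₂, J±M) = (3,3,0,1,2,3)
P² = 432/7
sum k=0..0:
  [0] +1/12 = 1/12
S = 1/12
C² = P²·S² = 3/7 ; C = +0.654654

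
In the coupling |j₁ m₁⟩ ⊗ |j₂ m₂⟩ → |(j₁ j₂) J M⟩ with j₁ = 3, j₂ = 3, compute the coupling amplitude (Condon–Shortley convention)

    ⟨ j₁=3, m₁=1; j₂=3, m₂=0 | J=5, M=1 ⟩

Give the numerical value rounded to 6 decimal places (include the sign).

+0.345033  (= +√(5/42))

√[11·1!5!5!/12! · 4!2!3!3!6!4!] = √(69120/7)
  +(−1)^0/∏(0,1,2,3,3,2)! = 1/144  (running 1/144)
  +(−1)^1/∏(1,0,1,2,4,3)! = -1/288  (running 1/288)
⟨..|..⟩ = √(69120/7)·(1/288) = +0.345033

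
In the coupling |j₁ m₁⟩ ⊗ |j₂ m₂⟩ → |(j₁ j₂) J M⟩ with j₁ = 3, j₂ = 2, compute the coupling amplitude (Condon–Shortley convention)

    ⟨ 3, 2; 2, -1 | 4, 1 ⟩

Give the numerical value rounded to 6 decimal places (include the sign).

+0.591608  (= +√(7/20))

√[9·1!5!3!/10! · 5!1!1!3!5!3!] = √(6480/7)
  +(−1)^0/∏(0,1,1,1,4,2)! = 1/48  (running 1/48)
  +(−1)^1/∏(1,0,0,0,5,3)! = -1/720  (running 7/360)
⟨..|..⟩ = √(6480/7)·(7/360) = +0.591608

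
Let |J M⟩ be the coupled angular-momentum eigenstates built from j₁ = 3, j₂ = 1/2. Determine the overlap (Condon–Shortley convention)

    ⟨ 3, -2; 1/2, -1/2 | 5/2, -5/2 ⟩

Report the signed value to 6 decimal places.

j₁+j₂−J=1  J+j₁−j₂=5  J−j₁+j₂=0  j₁+j₂+J+1=7
(j₁±m₁, j₂±m₂, J±M) = (1,5,0,1,0,5)
P² = 14400/7
sum k=0..0:
  [0] +1/120 = 1/120
S = 1/120
C² = P²·S² = 1/7 ; C = +0.377964

+√(1/7) = +0.377964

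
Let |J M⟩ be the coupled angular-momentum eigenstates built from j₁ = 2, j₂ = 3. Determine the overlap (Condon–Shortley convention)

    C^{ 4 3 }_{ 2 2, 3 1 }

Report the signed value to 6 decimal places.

+0.707107

√[9·1!3!5!/10! · 4!0!4!2!7!1!] = √(10368)
  +(−1)^0/∏(0,1,0,4,3,1)! = 1/144  (running 1/144)
⟨..|..⟩ = √(10368)·(1/144) = +0.707107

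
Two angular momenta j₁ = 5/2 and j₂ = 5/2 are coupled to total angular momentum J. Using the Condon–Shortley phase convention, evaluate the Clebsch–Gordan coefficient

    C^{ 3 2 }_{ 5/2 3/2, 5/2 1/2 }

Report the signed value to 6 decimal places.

triangle: 2!×3!×3!/9! = 72/362880
(j±m)!: 4!×1!×3!×2!×5!×1! = 34560
prefactor² = (2J+1)×Δ×N² = 48
  k=0: +1/(0!×2!×1!×3!×2!×0!) = 1/24
  k=1: −1/(1!×1!×0!×2!×3!×1!) = -1/12
Σ = -1/24  ⇒  CG² = 48×(-1/24)² = 1/12
CG = −√(1/12) = -0.288675

−√(1/12) ≈ -0.288675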